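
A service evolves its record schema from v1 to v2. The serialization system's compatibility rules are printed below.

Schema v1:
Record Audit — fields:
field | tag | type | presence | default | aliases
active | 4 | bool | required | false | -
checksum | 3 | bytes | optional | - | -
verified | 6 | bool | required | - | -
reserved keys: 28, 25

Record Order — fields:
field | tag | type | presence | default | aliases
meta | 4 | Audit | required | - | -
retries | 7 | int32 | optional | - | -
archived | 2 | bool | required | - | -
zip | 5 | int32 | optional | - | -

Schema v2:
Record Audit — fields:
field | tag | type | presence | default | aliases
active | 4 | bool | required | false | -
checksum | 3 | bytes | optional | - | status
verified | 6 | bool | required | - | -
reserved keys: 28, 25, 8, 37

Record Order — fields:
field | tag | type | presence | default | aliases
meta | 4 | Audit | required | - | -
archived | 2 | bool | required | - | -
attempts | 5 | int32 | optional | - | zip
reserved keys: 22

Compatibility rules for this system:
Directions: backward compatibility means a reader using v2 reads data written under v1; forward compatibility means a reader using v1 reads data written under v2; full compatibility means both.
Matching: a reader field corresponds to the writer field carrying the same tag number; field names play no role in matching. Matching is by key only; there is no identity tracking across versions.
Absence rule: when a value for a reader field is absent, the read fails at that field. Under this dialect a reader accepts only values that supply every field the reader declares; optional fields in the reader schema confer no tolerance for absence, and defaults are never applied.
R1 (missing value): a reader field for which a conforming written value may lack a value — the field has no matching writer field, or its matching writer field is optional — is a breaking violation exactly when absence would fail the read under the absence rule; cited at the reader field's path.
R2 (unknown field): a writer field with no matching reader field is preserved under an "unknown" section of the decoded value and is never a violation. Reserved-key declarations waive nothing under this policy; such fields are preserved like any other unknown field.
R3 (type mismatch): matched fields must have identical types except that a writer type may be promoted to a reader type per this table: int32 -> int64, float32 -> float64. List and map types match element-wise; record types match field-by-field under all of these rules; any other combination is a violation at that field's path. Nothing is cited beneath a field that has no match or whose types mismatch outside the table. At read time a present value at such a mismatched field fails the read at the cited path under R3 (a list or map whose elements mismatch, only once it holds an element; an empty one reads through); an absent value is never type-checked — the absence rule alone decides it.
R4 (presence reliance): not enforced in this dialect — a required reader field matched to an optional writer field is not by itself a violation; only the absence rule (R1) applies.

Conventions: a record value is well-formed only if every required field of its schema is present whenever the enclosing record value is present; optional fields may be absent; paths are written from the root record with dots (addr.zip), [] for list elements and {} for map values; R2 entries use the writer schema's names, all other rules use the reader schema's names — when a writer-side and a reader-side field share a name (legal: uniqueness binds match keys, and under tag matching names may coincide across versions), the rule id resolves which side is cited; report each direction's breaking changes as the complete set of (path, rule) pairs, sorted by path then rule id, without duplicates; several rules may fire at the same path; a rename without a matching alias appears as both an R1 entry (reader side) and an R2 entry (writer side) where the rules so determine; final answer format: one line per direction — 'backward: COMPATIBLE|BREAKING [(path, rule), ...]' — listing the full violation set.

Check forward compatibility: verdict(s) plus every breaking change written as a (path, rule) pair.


forward: BREAKING [(meta.checksum, R1), (retries, R1), (zip, R1)]

in Order below, arrows point writer -> reader
forward for Order (reader v1, writer v2):
  meta: Audit -> Audit, writer required; from meta
  retries has no writer counterpart
  archived: bool -> bool, writer required; from archived
  zip: int32 -> int32, writer optional; from attempts
  meta.active: bool -> bool, writer required; from meta.active
  meta.checksum: bytes -> bytes, writer optional; from meta.checksum
  meta.verified: bool -> bool, writer required; from meta.verified
  rule R1 violated at meta.checksum
  rule R1 violated at retries
  rule R1 violated at zip
  forward on Order therefore BREAKING (3)
ruling out the remaining Order differences:
  removed field retries from record Order -> matters only for Order's backward compatibility — outside the asked direction
  renamed field zip to attempts in record Order (alias zip declared on the renamed field) -> matters only for Order's backward compatibility — outside the asked direction


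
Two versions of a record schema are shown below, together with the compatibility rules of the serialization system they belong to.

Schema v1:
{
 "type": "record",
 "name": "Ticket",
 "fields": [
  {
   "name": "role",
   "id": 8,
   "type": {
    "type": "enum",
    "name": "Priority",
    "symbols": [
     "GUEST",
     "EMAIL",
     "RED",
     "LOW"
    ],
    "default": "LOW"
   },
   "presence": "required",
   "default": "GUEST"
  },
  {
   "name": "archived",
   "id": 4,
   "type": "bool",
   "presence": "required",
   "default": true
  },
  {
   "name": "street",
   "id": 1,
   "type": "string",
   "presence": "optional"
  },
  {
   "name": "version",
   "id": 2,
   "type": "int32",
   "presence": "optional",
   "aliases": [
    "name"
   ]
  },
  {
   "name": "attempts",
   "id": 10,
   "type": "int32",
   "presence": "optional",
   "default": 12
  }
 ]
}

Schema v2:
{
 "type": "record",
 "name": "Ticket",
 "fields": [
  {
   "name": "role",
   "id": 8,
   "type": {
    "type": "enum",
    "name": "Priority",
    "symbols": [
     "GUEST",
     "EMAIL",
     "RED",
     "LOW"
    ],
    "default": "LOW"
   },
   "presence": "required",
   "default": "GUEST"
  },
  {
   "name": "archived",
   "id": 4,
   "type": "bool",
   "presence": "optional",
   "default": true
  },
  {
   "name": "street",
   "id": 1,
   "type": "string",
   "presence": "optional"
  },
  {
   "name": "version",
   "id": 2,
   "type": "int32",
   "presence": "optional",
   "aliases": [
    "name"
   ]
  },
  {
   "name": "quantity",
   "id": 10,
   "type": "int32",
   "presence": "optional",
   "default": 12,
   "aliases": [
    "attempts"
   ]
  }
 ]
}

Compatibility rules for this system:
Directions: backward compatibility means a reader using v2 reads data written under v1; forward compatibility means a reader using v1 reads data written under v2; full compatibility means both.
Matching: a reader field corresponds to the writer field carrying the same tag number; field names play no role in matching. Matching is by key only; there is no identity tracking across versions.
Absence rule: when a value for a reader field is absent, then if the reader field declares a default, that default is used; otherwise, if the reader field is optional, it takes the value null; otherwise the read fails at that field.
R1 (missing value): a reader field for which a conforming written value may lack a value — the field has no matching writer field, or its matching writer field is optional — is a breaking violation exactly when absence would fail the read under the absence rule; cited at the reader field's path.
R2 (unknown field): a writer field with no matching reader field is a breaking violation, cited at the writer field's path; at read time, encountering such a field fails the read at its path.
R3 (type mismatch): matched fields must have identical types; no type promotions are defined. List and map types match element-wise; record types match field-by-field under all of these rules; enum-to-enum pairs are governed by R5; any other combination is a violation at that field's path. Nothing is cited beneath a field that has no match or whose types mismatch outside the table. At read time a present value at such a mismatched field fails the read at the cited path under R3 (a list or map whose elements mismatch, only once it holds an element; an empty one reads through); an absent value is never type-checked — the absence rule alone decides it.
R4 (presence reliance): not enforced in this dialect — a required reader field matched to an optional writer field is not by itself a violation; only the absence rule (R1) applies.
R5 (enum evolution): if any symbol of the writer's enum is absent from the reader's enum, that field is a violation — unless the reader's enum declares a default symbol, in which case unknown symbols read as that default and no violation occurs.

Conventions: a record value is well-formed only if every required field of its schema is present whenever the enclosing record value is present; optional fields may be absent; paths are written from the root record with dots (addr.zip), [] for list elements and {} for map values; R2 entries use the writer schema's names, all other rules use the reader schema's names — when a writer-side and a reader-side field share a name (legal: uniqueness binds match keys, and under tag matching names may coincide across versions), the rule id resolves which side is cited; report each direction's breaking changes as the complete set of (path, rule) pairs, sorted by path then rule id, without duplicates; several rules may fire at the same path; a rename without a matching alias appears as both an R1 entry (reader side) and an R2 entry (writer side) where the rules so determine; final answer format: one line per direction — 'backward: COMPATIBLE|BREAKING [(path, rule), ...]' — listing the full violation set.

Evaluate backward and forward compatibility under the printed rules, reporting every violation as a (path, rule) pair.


each type pair in Ticket: writer, then reader
backward for Ticket (reader v2, writer v1):
  role: paired with writer role (Priority -> Priority; writer required)
  archived: paired with writer archived (bool -> bool; writer required)
  street: paired with writer street (string -> string; writer optional)
  version: paired with writer version (int32 -> int32; writer optional)
  quantity: paired with writer attempts (int32 -> int32; writer optional)
  => backward verdict for Ticket: COMPATIBLE, no violations
forward for Ticket (reader v1, writer v2):
  role: paired with writer role (Priority -> Priority; writer required)
  archived: paired with writer archived (bool -> bool; writer optional)
  street: paired with writer street (string -> string; writer optional)
  version: paired with writer version (int32 -> int32; writer optional)
  attempts: paired with writer quantity (int32 -> int32; writer optional)
  => forward verdict for Ticket: COMPATIBLE, no violations

backward: COMPATIBLE []; forward: COMPATIBLE []


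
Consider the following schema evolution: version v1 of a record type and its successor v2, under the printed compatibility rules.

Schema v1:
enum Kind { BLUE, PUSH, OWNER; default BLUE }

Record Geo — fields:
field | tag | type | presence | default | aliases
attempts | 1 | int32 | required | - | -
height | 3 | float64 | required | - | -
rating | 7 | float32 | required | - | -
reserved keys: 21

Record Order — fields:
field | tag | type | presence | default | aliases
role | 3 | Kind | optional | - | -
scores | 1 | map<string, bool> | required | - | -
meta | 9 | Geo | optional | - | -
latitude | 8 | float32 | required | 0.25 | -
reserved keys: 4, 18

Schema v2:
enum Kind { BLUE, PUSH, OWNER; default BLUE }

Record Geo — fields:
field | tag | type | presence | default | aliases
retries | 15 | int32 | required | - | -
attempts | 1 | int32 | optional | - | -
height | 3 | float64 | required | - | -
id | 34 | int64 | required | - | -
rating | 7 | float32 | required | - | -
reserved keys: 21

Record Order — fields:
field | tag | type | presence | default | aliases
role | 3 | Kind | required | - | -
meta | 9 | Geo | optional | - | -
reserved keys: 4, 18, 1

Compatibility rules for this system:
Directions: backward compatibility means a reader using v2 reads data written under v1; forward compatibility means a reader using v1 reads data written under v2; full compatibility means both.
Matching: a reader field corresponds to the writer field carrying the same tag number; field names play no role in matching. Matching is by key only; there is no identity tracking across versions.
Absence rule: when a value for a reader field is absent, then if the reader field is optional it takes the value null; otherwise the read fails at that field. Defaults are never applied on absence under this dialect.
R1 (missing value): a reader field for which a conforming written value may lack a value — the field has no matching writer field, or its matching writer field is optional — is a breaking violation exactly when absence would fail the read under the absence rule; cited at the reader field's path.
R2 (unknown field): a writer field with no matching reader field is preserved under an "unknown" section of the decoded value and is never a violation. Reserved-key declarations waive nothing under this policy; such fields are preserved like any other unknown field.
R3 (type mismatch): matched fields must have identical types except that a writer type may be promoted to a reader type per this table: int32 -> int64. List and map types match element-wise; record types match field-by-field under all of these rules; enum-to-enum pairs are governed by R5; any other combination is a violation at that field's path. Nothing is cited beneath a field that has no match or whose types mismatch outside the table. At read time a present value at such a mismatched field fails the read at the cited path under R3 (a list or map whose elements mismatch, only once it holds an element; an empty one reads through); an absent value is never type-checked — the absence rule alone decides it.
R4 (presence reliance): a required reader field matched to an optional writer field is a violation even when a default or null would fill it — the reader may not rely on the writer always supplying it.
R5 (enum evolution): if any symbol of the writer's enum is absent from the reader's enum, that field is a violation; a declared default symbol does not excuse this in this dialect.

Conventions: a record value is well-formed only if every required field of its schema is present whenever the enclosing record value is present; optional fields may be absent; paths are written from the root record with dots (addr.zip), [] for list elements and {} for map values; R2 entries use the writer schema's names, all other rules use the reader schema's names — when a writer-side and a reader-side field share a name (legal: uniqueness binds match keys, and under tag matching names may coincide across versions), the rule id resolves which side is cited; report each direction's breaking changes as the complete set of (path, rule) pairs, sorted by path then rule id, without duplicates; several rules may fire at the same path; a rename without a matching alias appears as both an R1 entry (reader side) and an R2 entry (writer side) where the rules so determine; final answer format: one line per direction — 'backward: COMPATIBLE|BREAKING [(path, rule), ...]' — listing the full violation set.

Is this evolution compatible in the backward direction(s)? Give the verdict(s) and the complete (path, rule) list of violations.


backward: BREAKING [(meta.id, R1), (meta.retries, R1), (role, R1), (role, R4)]

in Order below, arrows point writer -> reader
backward on Order — v2 reading data written by v1:
  writer optional, Kind -> Kind: reader role maps from writer role
  writer optional, Geo -> Geo: reader meta maps from writer meta
  leftover writer field: scores
  leftover writer field: latitude
  meta.retries: no writer match
  writer required, int32 -> int32: reader meta.attempts maps from writer meta.attempts
  writer required, float64 -> float64: reader meta.height maps from writer meta.height
  meta.id: no writer match
  writer required, float32 -> float32: reader meta.rating maps from writer meta.rating
  breaking: (meta.id, R1)
  breaking: (meta.retries, R1)
  breaking: (role, R1)
  breaking: (role, R4)
  => 4 violation(s): backward is BREAKING for Order
the rest of the Order diff is inert for this question:
  removed field latitude from record Order -> fires only in the forward direction of Order, which is not asked here
  removed field scores from record Order (its key 1 joins the reserved list) -> fires only in the forward direction of Order, which is not asked here
  field attempts in record Geo: required changed to optional -> fires only in the forward direction of Order, which is not asked here


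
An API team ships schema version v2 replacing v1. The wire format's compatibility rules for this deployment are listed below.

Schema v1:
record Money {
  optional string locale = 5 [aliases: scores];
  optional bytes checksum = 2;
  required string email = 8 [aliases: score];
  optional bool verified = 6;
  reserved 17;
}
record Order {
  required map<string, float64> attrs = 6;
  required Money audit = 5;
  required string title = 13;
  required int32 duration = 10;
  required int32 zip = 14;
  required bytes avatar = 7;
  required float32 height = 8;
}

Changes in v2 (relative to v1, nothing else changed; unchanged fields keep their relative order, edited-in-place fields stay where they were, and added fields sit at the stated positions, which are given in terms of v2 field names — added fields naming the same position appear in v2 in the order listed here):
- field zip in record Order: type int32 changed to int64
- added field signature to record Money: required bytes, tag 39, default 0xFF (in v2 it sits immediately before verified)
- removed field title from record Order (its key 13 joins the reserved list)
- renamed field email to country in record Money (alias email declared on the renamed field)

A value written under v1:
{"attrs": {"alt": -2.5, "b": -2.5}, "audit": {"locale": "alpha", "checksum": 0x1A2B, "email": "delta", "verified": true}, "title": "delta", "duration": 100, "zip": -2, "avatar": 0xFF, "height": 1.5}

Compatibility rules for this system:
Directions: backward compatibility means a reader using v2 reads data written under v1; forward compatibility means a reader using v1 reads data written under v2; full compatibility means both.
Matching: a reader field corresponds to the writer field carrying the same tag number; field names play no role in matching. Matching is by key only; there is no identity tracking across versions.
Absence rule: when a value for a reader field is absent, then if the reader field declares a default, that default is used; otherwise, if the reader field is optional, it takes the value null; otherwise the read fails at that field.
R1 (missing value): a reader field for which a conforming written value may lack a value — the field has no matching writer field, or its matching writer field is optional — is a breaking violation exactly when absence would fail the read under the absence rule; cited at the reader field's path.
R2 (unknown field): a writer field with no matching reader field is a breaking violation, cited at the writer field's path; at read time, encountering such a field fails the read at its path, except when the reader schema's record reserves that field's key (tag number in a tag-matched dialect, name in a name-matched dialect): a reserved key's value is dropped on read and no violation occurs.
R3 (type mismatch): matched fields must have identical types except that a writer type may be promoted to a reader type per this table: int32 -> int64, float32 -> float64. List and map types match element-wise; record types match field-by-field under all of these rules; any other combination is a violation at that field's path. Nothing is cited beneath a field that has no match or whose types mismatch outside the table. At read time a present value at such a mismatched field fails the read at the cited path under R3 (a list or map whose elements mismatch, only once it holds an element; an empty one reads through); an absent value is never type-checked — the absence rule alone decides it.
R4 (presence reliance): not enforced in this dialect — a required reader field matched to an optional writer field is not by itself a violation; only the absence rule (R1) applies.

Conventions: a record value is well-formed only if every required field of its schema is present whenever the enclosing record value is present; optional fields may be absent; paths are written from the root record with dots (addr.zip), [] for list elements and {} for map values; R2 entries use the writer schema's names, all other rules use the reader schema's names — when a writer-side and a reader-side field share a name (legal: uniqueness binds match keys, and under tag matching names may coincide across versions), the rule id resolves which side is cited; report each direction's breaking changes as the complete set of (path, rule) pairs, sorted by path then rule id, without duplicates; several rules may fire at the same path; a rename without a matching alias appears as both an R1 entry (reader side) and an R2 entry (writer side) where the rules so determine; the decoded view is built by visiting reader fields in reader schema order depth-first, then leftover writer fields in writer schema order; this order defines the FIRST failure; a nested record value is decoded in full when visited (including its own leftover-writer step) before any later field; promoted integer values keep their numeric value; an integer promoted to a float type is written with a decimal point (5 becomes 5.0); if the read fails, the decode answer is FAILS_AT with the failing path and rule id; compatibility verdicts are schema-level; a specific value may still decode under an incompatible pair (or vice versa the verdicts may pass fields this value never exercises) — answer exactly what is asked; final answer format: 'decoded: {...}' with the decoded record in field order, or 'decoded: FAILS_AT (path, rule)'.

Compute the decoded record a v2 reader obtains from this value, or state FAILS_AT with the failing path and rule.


arrows below run writer -> reader for Order
decoding the Order value with the v2 reader:
  attrs := {"alt": -2.5, "b": -2.5}
  audit.locale := "alpha"
  audit.checksum := 0x1A2B
  audit.country := "delta" (from writer email)
  audit.signature := 0xFF (no value, default fills)
  audit.verified := true
  duration := 100
  zip := -2 (int32 -> int64)
  avatar := 0xFF
  height := 1.5
  writer title: reserved -> dropped
  => decoded: {"attrs": {"alt": -2.5, "b": -2.5}, "audit": {"locale": "alpha", "checksum": 0x1A2B, "country": "delta", "signature": 0xFF, "verified": true}, "duration": 100, "zip": -2, "avatar": 0xFF, "height": 1.5}
checking off the Order differences that do not matter here:
  field zip in record Order: type int32 changed to int64 -> shifts the Order verdicts, not this decode

decoded: {"attrs": {"alt": -2.5, "b": -2.5}, "audit": {"locale": "alpha", "checksum": 0x1A2B, "country": "delta", "signature": 0xFF, "verified": true}, "duration": 100, "zip": -2, "avatar": 0xFF, "height": 1.5}


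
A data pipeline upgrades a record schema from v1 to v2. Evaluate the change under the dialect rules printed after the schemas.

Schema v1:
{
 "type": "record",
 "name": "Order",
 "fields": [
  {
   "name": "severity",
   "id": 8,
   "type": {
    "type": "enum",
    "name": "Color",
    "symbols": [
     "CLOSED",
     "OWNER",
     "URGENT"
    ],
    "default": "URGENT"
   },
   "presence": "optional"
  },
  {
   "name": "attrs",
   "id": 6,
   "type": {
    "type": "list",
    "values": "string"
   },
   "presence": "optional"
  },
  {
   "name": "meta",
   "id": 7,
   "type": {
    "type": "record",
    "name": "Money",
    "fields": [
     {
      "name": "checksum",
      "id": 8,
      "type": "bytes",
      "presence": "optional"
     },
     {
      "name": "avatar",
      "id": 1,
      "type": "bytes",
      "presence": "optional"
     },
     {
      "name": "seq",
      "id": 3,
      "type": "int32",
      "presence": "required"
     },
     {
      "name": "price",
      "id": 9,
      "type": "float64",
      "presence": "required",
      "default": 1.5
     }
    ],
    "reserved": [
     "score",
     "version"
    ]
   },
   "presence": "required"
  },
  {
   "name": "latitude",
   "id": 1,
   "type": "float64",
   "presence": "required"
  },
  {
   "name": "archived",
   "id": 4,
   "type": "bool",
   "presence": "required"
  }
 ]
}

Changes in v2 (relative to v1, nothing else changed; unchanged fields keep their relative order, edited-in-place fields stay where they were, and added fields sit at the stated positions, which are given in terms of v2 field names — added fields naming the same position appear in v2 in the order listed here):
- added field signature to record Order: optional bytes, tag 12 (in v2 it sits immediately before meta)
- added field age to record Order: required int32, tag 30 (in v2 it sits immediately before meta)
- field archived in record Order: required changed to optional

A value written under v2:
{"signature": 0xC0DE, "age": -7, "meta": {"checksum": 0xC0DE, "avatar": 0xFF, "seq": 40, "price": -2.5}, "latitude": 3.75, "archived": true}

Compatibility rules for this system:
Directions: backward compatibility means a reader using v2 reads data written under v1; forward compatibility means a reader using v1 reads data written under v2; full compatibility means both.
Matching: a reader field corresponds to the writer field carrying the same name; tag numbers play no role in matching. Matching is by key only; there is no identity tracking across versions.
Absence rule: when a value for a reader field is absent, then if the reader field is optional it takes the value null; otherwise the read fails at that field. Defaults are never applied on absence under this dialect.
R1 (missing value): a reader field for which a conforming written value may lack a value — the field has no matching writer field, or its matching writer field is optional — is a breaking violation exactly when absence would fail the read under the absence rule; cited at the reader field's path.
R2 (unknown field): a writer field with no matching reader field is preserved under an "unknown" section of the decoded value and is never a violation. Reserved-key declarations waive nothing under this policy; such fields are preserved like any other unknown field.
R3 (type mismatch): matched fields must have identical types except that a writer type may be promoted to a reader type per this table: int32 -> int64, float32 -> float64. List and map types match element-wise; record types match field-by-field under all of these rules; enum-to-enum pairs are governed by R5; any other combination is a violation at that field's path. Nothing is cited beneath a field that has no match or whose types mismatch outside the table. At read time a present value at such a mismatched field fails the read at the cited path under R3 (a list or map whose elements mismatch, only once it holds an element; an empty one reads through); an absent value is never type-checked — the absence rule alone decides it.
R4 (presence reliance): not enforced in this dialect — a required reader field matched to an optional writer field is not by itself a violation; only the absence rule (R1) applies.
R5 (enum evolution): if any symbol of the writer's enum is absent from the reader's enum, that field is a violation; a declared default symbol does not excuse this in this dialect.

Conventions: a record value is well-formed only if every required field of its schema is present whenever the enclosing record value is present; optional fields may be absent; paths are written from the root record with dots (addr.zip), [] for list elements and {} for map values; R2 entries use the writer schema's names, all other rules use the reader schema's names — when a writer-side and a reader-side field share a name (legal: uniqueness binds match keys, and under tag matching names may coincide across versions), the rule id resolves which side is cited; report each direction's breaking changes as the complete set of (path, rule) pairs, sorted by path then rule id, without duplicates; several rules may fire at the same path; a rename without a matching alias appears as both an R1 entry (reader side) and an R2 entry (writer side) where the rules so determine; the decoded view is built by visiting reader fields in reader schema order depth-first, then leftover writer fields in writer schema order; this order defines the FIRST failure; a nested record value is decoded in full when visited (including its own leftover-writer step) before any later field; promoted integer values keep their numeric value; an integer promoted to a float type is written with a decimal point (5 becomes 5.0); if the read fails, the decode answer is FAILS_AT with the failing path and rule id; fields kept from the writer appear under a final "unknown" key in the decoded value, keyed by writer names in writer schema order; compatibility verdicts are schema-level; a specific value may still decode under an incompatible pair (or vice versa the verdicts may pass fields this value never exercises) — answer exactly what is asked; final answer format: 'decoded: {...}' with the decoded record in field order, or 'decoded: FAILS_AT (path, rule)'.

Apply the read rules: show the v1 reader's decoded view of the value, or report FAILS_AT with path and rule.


the writer's type comes first in each Order pair
decoding the Order value with the v1 reader:
  severity := null (not supplied -> null)
  attrs := null (not supplied -> null)
  meta.checksum := 0xC0DE
  meta.avatar := 0xFF
  meta.seq := 40
  meta.price := -2.5
  latitude := 3.75
  archived := true
  writer signature: kept under "unknown"
  writer age: kept under "unknown"
  => decoded: {"severity": null, "attrs": null, "meta": {"checksum": 0xC0DE, "avatar": 0xFF, "seq": 40, "price": -2.5}, "latitude": 3.75, "archived": true, "unknown": {"signature": 0xC0DE, "age": -7}}
the other Order changes do not affect what is asked:
  field archived in record Order: required changed to optional -> matters for Order compatibility verdicts, not for this value's decode

decoded: {"severity": null, "attrs": null, "meta": {"checksum": 0xC0DE, "avatar": 0xFF, "seq": 40, "price": -2.5}, "latitude": 3.75, "archived": true, "unknown": {"signature": 0xC0DE, "age": -7}}


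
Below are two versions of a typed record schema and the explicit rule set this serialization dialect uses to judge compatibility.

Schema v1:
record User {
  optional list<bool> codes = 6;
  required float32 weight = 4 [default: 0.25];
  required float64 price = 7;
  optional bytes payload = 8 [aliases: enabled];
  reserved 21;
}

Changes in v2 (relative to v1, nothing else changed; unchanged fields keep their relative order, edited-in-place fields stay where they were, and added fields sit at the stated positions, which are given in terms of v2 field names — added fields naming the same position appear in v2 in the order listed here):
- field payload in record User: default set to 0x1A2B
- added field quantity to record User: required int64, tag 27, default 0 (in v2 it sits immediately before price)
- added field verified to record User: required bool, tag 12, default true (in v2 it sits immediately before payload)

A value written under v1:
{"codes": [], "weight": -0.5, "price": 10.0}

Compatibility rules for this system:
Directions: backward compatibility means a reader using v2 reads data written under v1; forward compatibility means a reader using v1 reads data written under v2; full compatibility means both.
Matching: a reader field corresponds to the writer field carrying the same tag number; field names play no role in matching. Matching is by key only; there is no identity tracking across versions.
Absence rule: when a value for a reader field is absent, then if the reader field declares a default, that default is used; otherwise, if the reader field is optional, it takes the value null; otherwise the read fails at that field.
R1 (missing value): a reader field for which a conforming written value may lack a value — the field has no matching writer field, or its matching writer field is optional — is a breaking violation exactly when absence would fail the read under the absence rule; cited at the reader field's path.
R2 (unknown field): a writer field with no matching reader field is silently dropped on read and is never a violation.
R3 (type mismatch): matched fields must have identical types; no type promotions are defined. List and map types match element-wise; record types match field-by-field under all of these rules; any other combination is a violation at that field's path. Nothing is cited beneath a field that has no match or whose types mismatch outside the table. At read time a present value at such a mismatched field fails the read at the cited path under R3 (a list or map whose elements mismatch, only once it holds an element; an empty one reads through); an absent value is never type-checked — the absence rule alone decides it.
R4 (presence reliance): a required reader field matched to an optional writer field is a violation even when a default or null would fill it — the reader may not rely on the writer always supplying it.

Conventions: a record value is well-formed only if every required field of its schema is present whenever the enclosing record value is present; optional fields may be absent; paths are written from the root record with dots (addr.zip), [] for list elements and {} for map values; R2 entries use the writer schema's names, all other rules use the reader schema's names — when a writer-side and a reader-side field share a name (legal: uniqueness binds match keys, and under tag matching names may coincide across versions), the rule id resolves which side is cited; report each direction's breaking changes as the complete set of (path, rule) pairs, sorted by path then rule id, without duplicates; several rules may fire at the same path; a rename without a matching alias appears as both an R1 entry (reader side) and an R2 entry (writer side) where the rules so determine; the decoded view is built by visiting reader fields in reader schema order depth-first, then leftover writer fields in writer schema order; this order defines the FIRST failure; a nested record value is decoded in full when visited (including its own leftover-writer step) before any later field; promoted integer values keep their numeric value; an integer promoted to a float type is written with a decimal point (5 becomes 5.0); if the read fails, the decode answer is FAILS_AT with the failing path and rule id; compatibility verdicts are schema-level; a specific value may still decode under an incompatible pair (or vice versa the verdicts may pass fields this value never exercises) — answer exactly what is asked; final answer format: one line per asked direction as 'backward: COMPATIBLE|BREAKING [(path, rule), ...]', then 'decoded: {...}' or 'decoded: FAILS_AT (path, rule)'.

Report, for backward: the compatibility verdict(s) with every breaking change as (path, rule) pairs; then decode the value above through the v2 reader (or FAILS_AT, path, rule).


backward: COMPATIBLE []; decoded: {"codes": [], "weight": -0.5, "quantity": 0, "price": 10.0, "verified": true, "payload": 0x1A2B}

each type pair in User: writer, then reader
backward analysis of User with v2 as reader and v1 as writer:
  list<bool> -> list<bool>, writer optional: codes aligns to codes
  float32 -> float32, writer required: weight aligns to weight
  quantity: no writer match
  float64 -> float64, writer required: price aligns to price
  verified: no writer match
  bytes -> bytes, writer optional: payload aligns to payload
  => backward verdict for User: COMPATIBLE, no violations
decode (reader v2):
  codes := []
  weight := -0.5
  quantity := 0 (absent -> default)
  price := 10.0
  verified := true (absent -> default)
  payload := 0x1A2B (absent -> default)
  => decoded: {"codes": [], "weight": -0.5, "quantity": 0, "price": 10.0, "verified": true, "payload": 0x1A2B}


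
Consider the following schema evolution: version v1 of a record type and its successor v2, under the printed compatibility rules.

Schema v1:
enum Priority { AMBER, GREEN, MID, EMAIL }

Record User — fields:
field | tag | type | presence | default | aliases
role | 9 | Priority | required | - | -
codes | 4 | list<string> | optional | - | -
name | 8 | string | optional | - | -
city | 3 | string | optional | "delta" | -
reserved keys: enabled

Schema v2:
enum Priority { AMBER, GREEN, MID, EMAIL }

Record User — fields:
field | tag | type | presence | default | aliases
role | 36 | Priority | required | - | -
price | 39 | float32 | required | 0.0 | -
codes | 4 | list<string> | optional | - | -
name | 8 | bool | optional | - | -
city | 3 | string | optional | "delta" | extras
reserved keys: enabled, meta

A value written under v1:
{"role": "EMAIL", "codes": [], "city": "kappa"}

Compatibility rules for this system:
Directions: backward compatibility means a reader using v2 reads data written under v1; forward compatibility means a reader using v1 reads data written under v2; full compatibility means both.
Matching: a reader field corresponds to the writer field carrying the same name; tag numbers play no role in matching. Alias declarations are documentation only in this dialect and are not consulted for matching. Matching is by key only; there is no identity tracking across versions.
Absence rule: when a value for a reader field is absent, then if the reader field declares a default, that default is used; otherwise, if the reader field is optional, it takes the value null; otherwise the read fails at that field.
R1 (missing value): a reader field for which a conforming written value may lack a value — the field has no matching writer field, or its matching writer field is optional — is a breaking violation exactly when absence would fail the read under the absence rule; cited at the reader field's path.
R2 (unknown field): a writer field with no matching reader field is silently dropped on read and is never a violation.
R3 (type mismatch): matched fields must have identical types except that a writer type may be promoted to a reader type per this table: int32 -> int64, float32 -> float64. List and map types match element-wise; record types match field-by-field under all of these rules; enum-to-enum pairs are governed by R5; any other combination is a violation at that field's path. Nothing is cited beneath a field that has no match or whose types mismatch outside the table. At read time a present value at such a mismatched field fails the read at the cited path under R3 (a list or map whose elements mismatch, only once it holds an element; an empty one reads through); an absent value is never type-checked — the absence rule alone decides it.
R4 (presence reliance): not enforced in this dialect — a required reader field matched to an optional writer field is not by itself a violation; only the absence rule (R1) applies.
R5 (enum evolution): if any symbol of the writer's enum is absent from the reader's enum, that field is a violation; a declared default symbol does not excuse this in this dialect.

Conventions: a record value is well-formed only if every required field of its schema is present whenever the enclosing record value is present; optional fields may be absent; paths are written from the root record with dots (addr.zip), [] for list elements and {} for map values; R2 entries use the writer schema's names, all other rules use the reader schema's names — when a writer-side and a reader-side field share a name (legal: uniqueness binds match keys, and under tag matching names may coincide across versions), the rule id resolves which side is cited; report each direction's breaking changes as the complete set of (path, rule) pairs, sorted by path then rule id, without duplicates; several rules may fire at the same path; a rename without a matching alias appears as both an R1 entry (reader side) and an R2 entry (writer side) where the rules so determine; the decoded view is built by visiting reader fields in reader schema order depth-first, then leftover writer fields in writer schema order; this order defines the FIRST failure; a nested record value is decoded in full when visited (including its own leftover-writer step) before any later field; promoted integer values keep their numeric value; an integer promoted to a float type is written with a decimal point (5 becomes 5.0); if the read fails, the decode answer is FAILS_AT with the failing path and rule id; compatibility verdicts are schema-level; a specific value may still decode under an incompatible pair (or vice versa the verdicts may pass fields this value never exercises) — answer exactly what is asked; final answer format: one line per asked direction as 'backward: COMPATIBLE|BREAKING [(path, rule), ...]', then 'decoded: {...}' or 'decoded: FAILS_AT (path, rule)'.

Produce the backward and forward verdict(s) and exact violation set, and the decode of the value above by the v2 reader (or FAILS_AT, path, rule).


in User below, arrows point writer -> reader
backward pass over User, reader schema v2, writer schema v1:
  role: Priority -> Priority, writer required; from role
  price has no writer counterpart
  codes: list<string> -> list<string>, writer optional; from codes
  name: string -> bool, writer optional; from name
  city: string -> string, writer optional; from city
  rule R3 violated at name
  backward on User therefore BREAKING (1)
forward pass over User, reader schema v1, writer schema v2:
  role: Priority -> Priority, writer required; from role
  codes: list<string> -> list<string>, writer optional; from codes
  name: bool -> string, writer optional; from name
  city: string -> string, writer optional; from city
  writer field price has no reader counterpart
  rule R3 violated at name
  forward on User therefore BREAKING (1)
migrating the User value to v2:
  role := "EMAIL"
  price := 0.0 (absent -> default)
  codes := []
  name := null (absent, optional -> null)
  city := "kappa"
  => decoded: {"role": "EMAIL", "price": 0.0, "codes": [], "name": null, "city": "kappa"}

backward: BREAKING [(name, R3)]; forward: BREAKING [(name, R3)]; decoded: {"role": "EMAIL", "price": 0.0, "codes": [], "name": null, "city": "kappa"}
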